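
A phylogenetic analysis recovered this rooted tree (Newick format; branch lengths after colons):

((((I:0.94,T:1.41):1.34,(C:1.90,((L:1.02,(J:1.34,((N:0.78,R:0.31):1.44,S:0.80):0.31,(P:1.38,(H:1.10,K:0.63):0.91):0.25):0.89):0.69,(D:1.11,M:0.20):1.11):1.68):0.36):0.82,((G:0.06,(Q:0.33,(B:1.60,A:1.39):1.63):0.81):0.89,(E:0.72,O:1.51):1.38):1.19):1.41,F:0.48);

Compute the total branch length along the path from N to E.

10.26

The path runs N → … → MRCA → … → E; the MRCA is the node subtending (((I,T),(C,((L,(J,((N,R),S),(P,(H,K)))),(D,M)))),((G,(Q,(B,A))),(E,O))).
Branch lengths along that path: 0.78 + 1.44 + 0.31 + 0.89 + 0.69 + 1.68 + 0.36 + 0.82 + 1.19 + 1.38 + 0.72 = 10.26.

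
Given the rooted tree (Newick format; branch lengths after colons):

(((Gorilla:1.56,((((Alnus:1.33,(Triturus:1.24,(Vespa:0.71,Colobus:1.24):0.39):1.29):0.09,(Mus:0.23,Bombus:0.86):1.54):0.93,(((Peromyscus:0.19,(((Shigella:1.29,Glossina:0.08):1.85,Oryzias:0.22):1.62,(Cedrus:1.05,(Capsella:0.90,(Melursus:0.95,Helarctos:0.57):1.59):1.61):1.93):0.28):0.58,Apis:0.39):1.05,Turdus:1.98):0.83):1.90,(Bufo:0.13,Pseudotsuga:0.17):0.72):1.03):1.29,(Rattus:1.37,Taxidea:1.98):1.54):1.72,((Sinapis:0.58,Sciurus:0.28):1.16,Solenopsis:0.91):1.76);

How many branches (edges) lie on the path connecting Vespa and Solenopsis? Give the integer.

11

The MRCA of Vespa and Solenopsis is the root of the tree.
From Vespa up to that node: 9 branches. From Solenopsis up to the same node: 2 branches. Total: 9 + 2 = 11.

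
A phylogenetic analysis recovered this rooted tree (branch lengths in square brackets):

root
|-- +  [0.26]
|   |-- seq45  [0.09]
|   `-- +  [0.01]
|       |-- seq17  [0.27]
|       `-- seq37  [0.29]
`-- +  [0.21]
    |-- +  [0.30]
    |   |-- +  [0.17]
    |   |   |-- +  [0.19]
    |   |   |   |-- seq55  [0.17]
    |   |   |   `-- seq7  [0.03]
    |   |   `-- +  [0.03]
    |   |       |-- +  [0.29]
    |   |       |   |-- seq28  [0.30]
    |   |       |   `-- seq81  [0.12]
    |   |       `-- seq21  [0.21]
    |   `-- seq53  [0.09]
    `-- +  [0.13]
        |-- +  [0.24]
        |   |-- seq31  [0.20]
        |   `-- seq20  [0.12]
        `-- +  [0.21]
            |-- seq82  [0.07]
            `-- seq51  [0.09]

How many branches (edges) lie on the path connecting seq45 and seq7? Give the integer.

The MRCA of seq45 and seq7 is the root of the tree.
From seq45 up to that node: 2 branches. From seq7 up to the same node: 5 branches. Total: 2 + 5 = 7.

7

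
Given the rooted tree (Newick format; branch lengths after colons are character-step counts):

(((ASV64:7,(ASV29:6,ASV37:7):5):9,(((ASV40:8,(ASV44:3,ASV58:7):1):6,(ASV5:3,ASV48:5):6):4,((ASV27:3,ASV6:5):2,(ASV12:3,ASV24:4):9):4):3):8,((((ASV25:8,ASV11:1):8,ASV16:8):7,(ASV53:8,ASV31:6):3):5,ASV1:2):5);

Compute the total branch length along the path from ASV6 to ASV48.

The path runs ASV6 → … → MRCA → … → ASV48; the MRCA is the node subtending (((ASV40,(ASV44,ASV58)),(ASV5,ASV48)),((ASV27,ASV6),(ASV12,ASV24))).
Branch lengths along that path: 5 + 2 + 4 + 4 + 6 + 5 = 26.

26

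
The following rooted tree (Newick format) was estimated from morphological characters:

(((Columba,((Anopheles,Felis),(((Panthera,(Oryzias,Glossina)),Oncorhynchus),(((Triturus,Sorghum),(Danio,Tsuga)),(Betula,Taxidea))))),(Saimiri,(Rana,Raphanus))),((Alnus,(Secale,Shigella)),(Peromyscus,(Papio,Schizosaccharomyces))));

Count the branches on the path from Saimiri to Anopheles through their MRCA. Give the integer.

The MRCA of Saimiri and Anopheles is the node subtending ((Columba,((Anopheles,Felis),(((Panthera,(Oryzias,Glossina)),Oncorhynchus),(((Triturus,Sorghum),(Danio,Tsuga)),(Betula,Taxidea))))),(Saimiri,(Rana,Raphanus))).
From Saimiri up to that node: 2 branches. From Anopheles up to the same node: 4 branches. Total: 2 + 4 = 6.

6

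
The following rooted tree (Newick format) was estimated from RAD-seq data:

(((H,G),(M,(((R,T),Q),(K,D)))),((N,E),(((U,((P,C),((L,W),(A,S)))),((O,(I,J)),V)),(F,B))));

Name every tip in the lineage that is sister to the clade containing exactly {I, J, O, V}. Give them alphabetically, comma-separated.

The clade containing exactly {I, J, O, V} attaches to the tree at the node subtending ((U,((P,C),((L,W),(A,S)))),((O,(I,J)),V)).
The other lineage descending from that same node — the sister group — is (U,((P,C),((L,W),(A,S)))); its 7 tips in alphabetical order are the answer.

A, C, L, P, S, U, W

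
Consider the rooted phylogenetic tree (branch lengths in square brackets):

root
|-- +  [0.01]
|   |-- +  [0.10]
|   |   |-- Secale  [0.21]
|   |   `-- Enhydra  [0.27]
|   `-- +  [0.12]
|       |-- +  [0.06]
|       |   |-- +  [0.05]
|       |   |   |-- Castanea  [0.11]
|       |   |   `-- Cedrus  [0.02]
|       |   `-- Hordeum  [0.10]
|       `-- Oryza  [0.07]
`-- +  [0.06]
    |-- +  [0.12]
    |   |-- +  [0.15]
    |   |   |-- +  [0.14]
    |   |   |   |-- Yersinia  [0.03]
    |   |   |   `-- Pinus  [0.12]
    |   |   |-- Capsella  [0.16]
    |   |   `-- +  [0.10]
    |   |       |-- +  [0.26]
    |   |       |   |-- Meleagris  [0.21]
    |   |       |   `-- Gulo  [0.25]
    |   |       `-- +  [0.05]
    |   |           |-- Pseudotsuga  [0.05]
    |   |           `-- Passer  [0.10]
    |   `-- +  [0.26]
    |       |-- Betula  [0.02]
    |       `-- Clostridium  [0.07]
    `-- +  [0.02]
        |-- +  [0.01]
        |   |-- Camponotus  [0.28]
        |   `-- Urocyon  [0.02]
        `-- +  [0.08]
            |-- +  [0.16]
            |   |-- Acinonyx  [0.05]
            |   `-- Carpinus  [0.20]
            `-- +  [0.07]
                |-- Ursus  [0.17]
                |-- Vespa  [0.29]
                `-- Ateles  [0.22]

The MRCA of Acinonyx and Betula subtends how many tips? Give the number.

The MRCA of Acinonyx and Betula is the node subtending ((((Yersinia,Pinus),Capsella,((Meleagris,Gulo),(Pseudotsuga,Passer))),(Betula,Clostridium)),((Camponotus,Urocyon),((Acinonyx,Carpinus),(Ursus,Vespa,Ateles)))).
That clade contains 16 terminal taxa: Acinonyx, Ateles, Betula, Camponotus, Capsella, Carpinus, Clostridium, Gulo, Meleagris, Passer, Pinus, Pseudotsuga, Urocyon, Ursus, Vespa, Yersinia.

16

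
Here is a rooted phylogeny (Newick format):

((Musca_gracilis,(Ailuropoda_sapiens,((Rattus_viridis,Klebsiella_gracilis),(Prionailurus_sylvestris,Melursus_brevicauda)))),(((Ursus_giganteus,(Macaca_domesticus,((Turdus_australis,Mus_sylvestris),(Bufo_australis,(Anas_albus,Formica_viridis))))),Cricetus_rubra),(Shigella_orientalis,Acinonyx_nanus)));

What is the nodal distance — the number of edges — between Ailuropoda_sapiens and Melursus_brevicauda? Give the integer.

4

The MRCA of Ailuropoda_sapiens and Melursus_brevicauda is the node subtending (Ailuropoda_sapiens,((Rattus_viridis,Klebsiella_gracilis),(Prionailurus_sylvestris,Melursus_brevicauda))).
From Ailuropoda_sapiens up to that node: 1 branch. From Melursus_brevicauda up to the same node: 3 branches. Total: 1 + 3 = 4.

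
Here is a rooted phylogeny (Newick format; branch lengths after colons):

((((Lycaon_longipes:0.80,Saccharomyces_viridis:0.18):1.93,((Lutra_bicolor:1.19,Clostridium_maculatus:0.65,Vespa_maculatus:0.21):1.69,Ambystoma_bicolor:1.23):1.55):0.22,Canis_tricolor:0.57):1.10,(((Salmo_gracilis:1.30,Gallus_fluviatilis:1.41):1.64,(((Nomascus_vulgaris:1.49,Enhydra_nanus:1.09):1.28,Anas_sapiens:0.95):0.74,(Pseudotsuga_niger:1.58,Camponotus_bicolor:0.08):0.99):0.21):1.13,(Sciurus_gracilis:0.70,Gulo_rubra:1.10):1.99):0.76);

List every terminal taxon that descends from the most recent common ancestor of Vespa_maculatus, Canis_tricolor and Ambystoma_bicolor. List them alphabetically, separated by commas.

Ambystoma_bicolor, Canis_tricolor, Clostridium_maculatus, Lutra_bicolor, Lycaon_longipes, Saccharomyces_viridis, Vespa_maculatus

Tracing Vespa_maculatus: it sits inside (Lutra_bicolor,Clostridium_maculatus,Vespa_maculatus).
Tracing Canis_tricolor: it sits inside (((Lycaon_longipes,Saccharomyces_viridis),((Lutra_bicolor,Clostridium_maculatus,Vespa_maculatus),Ambystoma_bicolor)),Canis_tricolor).
Tracing Ambystoma_bicolor: it sits inside ((Lutra_bicolor,Clostridium_maculatus,Vespa_maculatus),Ambystoma_bicolor).
The smallest clade enclosing all 3 is (((Lycaon_longipes,Saccharomyces_viridis),((Lutra_bicolor,Clostridium_maculatus,Vespa_maculatus),Ambystoma_bicolor)),Canis_tricolor); the answer is its 7 terminal taxa in alphabetical order.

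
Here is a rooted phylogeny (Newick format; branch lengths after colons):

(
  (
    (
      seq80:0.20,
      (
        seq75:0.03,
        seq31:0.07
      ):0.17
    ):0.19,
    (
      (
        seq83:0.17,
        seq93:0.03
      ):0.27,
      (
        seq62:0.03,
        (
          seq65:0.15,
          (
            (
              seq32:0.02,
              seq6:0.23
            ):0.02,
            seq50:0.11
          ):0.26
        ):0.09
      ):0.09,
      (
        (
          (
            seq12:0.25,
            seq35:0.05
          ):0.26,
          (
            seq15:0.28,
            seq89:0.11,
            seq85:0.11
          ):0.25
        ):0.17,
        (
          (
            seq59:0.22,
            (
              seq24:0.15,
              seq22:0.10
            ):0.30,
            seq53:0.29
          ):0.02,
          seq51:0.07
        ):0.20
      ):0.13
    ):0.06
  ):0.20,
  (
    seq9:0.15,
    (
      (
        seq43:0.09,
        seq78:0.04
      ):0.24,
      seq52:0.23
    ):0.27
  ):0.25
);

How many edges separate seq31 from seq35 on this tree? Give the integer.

The MRCA of seq31 and seq35 is the node subtending ((seq80,(seq75,seq31)),((seq83,seq93),(seq62,(seq65,((seq32,seq6),seq50))),(((seq12,seq35),(seq15,seq89,seq85)),((seq59,(seq24,seq22),seq53),seq51)))).
From seq31 up to that node: 3 branches. From seq35 up to the same node: 5 branches. Total: 3 + 5 = 8.

8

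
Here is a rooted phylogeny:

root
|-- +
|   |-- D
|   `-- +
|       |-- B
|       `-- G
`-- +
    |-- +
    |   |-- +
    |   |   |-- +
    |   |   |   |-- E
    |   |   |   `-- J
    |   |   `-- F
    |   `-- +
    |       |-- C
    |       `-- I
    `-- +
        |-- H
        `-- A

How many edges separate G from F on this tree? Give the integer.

The MRCA of G and F is the root of the tree.
From G up to that node: 3 branches. From F up to the same node: 4 branches. Total: 3 + 4 = 7.

7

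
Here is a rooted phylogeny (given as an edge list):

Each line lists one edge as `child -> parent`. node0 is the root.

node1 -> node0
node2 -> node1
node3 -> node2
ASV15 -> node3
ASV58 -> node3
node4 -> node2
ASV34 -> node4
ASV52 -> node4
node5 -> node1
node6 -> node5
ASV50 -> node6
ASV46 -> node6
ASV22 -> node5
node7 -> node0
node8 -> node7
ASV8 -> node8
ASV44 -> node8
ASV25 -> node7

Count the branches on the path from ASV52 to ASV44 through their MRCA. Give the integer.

The MRCA of ASV52 and ASV44 is the root of the tree.
From ASV52 up to that node: 4 branches. From ASV44 up to the same node: 3 branches. Total: 4 + 3 = 7.

7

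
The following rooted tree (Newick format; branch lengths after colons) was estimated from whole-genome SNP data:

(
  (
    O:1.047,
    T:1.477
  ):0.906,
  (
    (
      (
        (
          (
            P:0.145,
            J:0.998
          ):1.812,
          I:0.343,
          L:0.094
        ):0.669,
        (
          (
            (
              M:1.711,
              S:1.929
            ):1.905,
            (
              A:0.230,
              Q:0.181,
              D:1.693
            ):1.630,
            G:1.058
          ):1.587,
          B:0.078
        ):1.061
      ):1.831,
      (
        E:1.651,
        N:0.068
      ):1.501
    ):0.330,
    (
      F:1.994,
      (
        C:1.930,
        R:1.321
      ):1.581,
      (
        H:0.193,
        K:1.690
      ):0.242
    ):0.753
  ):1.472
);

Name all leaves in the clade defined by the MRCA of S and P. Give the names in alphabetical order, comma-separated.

A, B, D, G, I, J, L, M, P, Q, S

Tracing S: it sits inside (M,S).
Tracing P: it sits inside (P,J).
The smallest clade enclosing both is (((P,J),I,L),(((M,S),(A,Q,D),G),B)); the answer is its 11 terminal taxa in alphabetical order.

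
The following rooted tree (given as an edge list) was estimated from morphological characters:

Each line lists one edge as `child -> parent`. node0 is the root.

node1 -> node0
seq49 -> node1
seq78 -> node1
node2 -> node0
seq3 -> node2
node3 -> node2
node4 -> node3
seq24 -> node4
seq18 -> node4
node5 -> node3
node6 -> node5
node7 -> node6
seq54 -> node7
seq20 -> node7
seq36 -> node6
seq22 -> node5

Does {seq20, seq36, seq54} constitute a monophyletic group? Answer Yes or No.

The most recent common ancestor of these taxa subtends ((seq54,seq20),seq36).
That clade has exactly 3 tips — every listed taxon and nothing else — so the group is monophyletic.

Yes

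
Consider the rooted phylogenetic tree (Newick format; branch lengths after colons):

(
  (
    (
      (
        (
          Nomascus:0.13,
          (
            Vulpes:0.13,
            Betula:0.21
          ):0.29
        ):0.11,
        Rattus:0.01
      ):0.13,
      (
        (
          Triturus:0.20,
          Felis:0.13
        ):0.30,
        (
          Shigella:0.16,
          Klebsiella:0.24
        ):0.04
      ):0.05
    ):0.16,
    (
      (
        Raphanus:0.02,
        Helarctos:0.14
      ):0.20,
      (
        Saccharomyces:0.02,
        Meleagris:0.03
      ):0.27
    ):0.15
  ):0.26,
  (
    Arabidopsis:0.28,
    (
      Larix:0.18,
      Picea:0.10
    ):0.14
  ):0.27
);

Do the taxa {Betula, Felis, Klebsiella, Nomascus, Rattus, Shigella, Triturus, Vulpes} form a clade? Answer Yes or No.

Yes

The most recent common ancestor of these taxa subtends (((Nomascus,(Vulpes,Betula)),Rattus),((Triturus,Felis),(Shigella,Klebsiella))).
That clade has exactly 8 tips — every listed taxon and nothing else — so the group is monophyletic.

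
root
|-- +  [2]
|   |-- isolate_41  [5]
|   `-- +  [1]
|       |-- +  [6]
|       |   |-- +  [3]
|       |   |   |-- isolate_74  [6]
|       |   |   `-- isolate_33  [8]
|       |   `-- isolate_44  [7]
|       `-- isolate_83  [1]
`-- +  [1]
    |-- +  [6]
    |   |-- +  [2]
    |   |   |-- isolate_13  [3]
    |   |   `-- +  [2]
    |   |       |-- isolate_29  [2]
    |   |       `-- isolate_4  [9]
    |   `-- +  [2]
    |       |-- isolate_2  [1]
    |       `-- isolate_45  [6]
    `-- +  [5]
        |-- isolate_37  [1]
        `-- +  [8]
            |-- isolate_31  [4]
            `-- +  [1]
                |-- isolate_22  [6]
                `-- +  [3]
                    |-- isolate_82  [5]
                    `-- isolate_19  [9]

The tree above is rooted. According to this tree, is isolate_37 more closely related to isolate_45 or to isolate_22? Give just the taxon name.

isolate_22

The MRCA of isolate_37 and isolate_22 subtends (isolate_37,(isolate_31,(isolate_22,(isolate_82,isolate_19)))) (5 taxa).
The MRCA of isolate_37 and isolate_45 subtends (((isolate_13,(isolate_29,isolate_4)),(isolate_2,isolate_45)),(isolate_37,(isolate_31,(isolate_22,(isolate_82,isolate_19))))) (10 taxa).
The first is nested inside the second, so isolate_37 shares a more recent common ancestor with isolate_22.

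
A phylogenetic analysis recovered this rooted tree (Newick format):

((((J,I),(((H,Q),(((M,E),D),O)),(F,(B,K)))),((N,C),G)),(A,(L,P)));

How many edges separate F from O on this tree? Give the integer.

5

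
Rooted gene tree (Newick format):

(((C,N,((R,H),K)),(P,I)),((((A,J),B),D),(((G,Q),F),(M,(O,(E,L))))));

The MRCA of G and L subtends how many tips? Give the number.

7

The MRCA of G and L is the node subtending (((G,Q),F),(M,(O,(E,L)))).
That clade contains 7 terminal taxa: E, F, G, L, M, O, Q.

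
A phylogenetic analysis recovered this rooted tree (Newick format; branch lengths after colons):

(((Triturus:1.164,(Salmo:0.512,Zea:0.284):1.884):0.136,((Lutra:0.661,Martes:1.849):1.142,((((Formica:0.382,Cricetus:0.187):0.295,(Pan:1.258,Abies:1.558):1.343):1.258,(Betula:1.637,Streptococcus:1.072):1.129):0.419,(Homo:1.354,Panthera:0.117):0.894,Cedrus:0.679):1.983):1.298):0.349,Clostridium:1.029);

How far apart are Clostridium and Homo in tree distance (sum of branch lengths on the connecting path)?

6.907

The path runs Clostridium → … → MRCA → … → Homo; the MRCA is the root of the tree.
Branch lengths along that path: 1.029 + 0.349 + 1.298 + 1.983 + 0.894 + 1.354 = 6.907.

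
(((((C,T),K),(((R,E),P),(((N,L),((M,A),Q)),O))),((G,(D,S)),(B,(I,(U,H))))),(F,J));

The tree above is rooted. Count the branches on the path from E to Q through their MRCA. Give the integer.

The MRCA of E and Q is the node subtending (((R,E),P),(((N,L),((M,A),Q)),O)).
From E up to that node: 3 branches. From Q up to the same node: 4 branches. Total: 3 + 4 = 7.

7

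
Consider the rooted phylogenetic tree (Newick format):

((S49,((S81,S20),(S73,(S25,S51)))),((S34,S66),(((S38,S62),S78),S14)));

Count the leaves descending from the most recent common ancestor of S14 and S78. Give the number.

4

The MRCA of S14 and S78 is the node subtending (((S38,S62),S78),S14).
That clade contains 4 terminal taxa: S14, S38, S62, S78.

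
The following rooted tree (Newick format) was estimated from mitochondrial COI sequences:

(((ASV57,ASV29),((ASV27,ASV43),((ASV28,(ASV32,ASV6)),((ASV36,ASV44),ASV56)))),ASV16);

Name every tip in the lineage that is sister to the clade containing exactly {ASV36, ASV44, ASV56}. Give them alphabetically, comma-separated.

ASV28, ASV32, ASV6

The clade containing exactly {ASV36, ASV44, ASV56} attaches to the tree at the node subtending ((ASV28,(ASV32,ASV6)),((ASV36,ASV44),ASV56)).
The other lineage descending from that same node — the sister group — is (ASV28,(ASV32,ASV6)); its 3 tips in alphabetical order are the answer.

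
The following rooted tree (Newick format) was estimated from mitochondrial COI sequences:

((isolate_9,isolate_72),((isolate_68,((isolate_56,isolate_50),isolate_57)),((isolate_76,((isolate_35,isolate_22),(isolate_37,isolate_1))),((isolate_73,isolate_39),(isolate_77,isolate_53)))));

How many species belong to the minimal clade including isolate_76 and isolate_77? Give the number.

9

The MRCA of isolate_76 and isolate_77 is the node subtending ((isolate_76,((isolate_35,isolate_22),(isolate_37,isolate_1))),((isolate_73,isolate_39),(isolate_77,isolate_53))).
That clade contains 9 terminal taxa: isolate_1, isolate_22, isolate_35, isolate_37, isolate_39, isolate_53, isolate_73, isolate_76, isolate_77.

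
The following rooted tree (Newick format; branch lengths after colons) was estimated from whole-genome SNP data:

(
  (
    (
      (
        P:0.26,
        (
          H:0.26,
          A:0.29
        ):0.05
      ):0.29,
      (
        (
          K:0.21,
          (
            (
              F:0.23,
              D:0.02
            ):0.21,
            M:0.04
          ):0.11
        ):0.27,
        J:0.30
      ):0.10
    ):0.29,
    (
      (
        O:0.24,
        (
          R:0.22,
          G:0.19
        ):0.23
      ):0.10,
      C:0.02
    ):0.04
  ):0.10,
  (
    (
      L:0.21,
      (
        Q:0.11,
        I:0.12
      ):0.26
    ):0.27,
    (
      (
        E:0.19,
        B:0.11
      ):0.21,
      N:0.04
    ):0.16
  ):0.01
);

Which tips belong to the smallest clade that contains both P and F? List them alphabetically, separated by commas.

Tracing P: it sits inside (P,(H,A)).
Tracing F: it sits inside (F,D).
The smallest clade enclosing both is ((P,(H,A)),((K,((F,D),M)),J)); the answer is its 8 terminal taxa in alphabetical order.

A, D, F, H, J, K, M, P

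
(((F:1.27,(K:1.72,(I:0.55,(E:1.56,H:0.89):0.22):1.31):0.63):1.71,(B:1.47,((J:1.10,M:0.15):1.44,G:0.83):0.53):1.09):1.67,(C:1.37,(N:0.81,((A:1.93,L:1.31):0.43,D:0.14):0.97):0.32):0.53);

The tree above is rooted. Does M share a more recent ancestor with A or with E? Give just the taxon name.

The MRCA of M and E subtends ((F,(K,(I,(E,H)))),(B,((J,M),G))) (9 taxa).
The MRCA of M and A is the root, subtending the entire tree (14 taxa).
The first is nested inside the second, so M shares a more recent common ancestor with E.

E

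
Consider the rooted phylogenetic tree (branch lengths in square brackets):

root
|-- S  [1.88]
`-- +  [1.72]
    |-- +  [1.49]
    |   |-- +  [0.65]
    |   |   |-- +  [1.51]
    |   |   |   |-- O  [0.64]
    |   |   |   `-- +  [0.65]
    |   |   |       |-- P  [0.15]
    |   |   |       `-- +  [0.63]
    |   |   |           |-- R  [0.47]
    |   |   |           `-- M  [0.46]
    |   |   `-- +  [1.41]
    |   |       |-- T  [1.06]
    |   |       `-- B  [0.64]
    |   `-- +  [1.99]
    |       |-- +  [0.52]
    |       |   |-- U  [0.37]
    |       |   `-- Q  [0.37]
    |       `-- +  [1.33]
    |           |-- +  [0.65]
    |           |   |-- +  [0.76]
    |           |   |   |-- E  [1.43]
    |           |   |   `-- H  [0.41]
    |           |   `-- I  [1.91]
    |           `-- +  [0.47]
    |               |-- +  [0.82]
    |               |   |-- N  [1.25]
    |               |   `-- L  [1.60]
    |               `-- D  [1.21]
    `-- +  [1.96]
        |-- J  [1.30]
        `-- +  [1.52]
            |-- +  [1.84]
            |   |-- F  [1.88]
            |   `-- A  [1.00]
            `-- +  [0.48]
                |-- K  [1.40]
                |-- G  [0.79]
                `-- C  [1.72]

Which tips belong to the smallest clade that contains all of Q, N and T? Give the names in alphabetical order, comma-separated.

Tracing Q: it sits inside (U,Q).
Tracing N: it sits inside (N,L).
Tracing T: it sits inside (T,B).
The smallest clade enclosing all 3 is (((O,(P,(R,M))),(T,B)),((U,Q),(((E,H),I),((N,L),D)))); the answer is its 14 terminal taxa in alphabetical order.

B, D, E, H, I, L, M, N, O, P, Q, R, T, U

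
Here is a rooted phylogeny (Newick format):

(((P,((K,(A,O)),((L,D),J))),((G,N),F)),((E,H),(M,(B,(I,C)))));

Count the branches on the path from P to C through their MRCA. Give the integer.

8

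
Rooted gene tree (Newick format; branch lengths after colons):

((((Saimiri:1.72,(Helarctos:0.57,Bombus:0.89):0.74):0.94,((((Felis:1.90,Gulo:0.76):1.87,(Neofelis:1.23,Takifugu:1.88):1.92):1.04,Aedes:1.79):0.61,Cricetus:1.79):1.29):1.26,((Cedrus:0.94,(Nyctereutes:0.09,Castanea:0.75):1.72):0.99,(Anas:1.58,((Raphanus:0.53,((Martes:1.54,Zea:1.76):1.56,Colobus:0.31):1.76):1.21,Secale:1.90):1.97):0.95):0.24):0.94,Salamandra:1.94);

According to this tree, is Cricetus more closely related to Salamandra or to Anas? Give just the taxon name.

Anas

The MRCA of Cricetus and Anas subtends (((Saimiri,(Helarctos,Bombus)),((((Felis,Gulo),(Neofelis,Takifugu)),Aedes),Cricetus)),((Cedrus,(Nyctereutes,Castanea)),(Anas,((Raphanus,((Martes,Zea),Colobus)),Secale)))) (18 taxa).
The MRCA of Cricetus and Salamandra is the root, subtending the entire tree (19 taxa).
The first is nested inside the second, so Cricetus shares a more recent common ancestor with Anas.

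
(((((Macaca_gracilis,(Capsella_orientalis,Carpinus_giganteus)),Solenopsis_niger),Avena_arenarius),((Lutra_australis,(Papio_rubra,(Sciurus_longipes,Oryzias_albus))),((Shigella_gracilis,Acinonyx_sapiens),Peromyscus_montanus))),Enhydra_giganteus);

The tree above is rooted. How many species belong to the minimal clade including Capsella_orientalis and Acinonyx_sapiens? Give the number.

12

The MRCA of Capsella_orientalis and Acinonyx_sapiens is the node subtending ((((Macaca_gracilis,(Capsella_orientalis,Carpinus_giganteus)),Solenopsis_niger),Avena_arenarius),((Lutra_australis,(Papio_rubra,(Sciurus_longipes,Oryzias_albus))),((Shigella_gracilis,Acinonyx_sapiens),Peromyscus_montanus))).
That clade contains 12 terminal taxa: Acinonyx_sapiens, Avena_arenarius, Capsella_orientalis, Carpinus_giganteus, Lutra_australis, Macaca_gracilis, Oryzias_albus, Papio_rubra, Peromyscus_montanus, Sciurus_longipes, Shigella_gracilis, Solenopsis_niger.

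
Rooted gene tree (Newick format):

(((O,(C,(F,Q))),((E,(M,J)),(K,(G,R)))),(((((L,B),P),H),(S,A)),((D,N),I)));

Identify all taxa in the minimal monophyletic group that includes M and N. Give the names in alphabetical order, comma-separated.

Tracing M: it sits inside (M,J).
Tracing N: it sits inside (D,N).
The smallest clade enclosing both is the whole tree (their MRCA is the root), so the answer is all 19 tips in alphabetical order.

A, B, C, D, E, F, G, H, I, J, K, L, M, N, O, P, Q, R, S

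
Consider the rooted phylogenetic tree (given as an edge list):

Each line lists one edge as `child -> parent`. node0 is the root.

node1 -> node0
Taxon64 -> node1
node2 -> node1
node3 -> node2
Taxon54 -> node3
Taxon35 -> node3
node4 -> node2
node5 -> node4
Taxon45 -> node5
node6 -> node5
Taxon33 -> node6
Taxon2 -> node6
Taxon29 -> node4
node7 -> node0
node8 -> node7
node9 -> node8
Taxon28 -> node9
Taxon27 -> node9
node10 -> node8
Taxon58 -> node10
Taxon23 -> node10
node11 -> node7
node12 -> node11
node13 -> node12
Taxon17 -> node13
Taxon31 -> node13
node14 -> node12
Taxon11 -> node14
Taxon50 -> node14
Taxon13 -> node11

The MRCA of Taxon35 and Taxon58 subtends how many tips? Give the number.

16

The MRCA of Taxon35 and Taxon58 is the root, so the clade is the entire tree.
That clade contains 16 terminal taxa: Taxon11, Taxon13, Taxon17, Taxon2, Taxon23, Taxon27, Taxon28, Taxon29, Taxon31, Taxon33, Taxon35, Taxon45, Taxon50, Taxon54, Taxon58, Taxon64.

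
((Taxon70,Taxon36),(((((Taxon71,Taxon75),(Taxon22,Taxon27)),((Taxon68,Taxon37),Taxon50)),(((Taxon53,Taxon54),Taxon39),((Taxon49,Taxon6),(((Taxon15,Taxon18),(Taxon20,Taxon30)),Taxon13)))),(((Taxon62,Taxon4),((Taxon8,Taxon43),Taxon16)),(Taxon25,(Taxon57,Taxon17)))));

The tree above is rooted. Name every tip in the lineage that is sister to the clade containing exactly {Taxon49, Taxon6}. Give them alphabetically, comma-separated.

Taxon13, Taxon15, Taxon18, Taxon20, Taxon30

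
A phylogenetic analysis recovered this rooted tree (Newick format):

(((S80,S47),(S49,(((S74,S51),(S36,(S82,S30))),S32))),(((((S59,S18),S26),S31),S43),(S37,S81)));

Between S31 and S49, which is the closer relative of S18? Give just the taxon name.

The MRCA of S18 and S31 subtends (((S59,S18),S26),S31) (4 taxa).
The MRCA of S18 and S49 is the root, subtending the entire tree (16 taxa).
The first is nested inside the second, so S18 shares a more recent common ancestor with S31.

S31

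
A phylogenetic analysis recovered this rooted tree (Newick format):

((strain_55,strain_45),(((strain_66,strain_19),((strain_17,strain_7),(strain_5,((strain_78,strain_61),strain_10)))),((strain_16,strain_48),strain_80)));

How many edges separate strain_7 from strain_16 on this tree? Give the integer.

7

The MRCA of strain_7 and strain_16 is the node subtending (((strain_66,strain_19),((strain_17,strain_7),(strain_5,((strain_78,strain_61),strain_10)))),((strain_16,strain_48),strain_80)).
From strain_7 up to that node: 4 branches. From strain_16 up to the same node: 3 branches. Total: 4 + 3 = 7.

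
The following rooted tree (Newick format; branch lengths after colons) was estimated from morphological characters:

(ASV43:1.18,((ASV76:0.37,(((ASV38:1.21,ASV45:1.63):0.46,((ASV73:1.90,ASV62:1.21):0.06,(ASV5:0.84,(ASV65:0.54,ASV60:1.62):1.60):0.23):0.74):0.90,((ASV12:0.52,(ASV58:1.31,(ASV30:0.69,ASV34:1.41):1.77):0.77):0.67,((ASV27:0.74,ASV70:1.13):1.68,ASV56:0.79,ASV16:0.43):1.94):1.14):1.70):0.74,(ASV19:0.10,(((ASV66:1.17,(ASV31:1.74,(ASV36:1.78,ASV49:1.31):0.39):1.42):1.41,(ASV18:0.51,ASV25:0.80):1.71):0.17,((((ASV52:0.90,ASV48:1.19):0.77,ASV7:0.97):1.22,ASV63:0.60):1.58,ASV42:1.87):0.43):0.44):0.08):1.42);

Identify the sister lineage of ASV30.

ASV30 attaches to the tree at the node subtending (ASV30,ASV34).
The other lineage descending from that same node — the sister group — is the single tip ASV34.

ASV34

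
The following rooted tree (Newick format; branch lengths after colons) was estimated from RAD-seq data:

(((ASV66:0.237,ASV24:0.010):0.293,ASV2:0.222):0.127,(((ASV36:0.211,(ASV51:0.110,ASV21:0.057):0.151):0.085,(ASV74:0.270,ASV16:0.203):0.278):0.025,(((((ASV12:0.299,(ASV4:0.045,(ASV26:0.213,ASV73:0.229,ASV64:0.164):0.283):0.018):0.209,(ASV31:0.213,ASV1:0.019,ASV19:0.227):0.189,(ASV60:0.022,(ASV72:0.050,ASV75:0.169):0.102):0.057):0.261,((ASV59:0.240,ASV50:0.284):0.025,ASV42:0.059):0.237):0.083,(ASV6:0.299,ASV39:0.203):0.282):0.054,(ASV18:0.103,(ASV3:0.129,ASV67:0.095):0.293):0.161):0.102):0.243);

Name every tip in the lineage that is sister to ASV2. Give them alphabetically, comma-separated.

ASV2 attaches to the tree at the node subtending ((ASV66,ASV24),ASV2).
The other lineage descending from that same node — the sister group — is (ASV66,ASV24); its 2 tips in alphabetical order are the answer.

ASV24, ASV66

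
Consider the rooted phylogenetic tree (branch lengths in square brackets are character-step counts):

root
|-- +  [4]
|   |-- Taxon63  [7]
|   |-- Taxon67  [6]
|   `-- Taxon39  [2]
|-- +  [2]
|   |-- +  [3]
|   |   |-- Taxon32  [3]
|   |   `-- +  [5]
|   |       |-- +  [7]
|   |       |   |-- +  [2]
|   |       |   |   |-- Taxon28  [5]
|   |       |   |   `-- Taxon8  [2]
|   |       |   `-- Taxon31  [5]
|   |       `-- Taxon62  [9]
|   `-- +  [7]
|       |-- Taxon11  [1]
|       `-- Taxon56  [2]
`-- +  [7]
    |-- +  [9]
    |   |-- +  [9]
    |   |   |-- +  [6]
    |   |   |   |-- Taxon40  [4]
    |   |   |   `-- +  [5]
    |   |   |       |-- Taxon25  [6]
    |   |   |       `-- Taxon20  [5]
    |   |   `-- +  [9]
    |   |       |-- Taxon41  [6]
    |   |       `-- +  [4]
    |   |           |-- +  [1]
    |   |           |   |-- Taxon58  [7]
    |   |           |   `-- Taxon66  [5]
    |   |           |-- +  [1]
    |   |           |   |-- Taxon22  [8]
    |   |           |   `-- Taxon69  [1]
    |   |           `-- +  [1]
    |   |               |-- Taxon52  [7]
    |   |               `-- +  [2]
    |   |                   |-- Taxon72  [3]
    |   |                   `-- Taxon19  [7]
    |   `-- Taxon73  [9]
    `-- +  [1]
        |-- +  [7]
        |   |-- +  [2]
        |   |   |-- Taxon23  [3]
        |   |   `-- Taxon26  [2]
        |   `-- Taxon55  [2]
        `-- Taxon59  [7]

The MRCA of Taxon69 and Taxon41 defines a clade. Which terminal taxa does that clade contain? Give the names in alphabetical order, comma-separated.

Taxon19, Taxon22, Taxon41, Taxon52, Taxon58, Taxon66, Taxon69, Taxon72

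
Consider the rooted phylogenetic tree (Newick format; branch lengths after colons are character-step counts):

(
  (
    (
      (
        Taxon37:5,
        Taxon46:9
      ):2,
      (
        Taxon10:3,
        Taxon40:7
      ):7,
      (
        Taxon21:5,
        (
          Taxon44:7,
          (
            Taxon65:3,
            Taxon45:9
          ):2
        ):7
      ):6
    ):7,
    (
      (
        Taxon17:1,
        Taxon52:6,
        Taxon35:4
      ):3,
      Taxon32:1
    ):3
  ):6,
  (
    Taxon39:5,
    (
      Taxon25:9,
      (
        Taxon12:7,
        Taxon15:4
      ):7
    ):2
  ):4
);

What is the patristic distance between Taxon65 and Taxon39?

40

The path runs Taxon65 → … → MRCA → … → Taxon39; the MRCA is the root of the tree.
Branch lengths along that path: 3 + 2 + 7 + 6 + 7 + 6 + 4 + 5 = 40.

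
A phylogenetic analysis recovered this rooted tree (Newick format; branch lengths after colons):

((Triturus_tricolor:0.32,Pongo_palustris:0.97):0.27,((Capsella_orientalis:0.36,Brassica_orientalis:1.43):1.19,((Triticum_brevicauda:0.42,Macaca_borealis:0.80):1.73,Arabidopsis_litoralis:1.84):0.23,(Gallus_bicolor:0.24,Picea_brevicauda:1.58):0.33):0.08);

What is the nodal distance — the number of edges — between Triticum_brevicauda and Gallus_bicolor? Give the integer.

The MRCA of Triticum_brevicauda and Gallus_bicolor is the node subtending ((Capsella_orientalis,Brassica_orientalis),((Triticum_brevicauda,Macaca_borealis),Arabidopsis_litoralis),(Gallus_bicolor,Picea_brevicauda)).
From Triticum_brevicauda up to that node: 3 branches. From Gallus_bicolor up to the same node: 2 branches. Total: 3 + 2 = 5.

5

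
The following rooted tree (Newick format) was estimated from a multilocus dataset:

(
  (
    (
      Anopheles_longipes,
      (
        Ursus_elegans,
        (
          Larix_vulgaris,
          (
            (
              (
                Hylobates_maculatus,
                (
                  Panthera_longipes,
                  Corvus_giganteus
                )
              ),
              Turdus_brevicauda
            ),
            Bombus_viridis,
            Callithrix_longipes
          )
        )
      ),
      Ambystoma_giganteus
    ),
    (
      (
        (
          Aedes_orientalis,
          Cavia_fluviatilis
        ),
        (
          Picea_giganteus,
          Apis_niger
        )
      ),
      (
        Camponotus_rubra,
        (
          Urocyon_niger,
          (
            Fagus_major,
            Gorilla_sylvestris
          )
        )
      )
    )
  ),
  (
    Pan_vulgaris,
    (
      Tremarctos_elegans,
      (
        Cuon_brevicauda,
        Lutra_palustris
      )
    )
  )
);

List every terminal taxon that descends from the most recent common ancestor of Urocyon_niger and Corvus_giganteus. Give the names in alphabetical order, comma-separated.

Tracing Urocyon_niger: it sits inside (Urocyon_niger,(Fagus_major,Gorilla_sylvestris)).
Tracing Corvus_giganteus: it sits inside (Panthera_longipes,Corvus_giganteus).
The smallest clade enclosing both is ((Anopheles_longipes,(Ursus_elegans,(Larix_vulgaris,(((Hylobates_maculatus,(Panthera_longipes,Corvus_giganteus)),Turdus_brevicauda),Bombus_viridis,Callithrix_longipes))),Ambystoma_giganteus),(((Aedes_orientalis,Cavia_fluviatilis),(Picea_giganteus,Apis_niger)),(Camponotus_rubra,(Urocyon_niger,(Fagus_major,Gorilla_sylvestris))))); the answer is its 18 terminal taxa in alphabetical order.

Aedes_orientalis, Ambystoma_giganteus, Anopheles_longipes, Apis_niger, Bombus_viridis, Callithrix_longipes, Camponotus_rubra, Cavia_fluviatilis, Corvus_giganteus, Fagus_major, Gorilla_sylvestris, Hylobates_maculatus, Larix_vulgaris, Panthera_longipes, Picea_giganteus, Turdus_brevicauda, Urocyon_niger, Ursus_elegans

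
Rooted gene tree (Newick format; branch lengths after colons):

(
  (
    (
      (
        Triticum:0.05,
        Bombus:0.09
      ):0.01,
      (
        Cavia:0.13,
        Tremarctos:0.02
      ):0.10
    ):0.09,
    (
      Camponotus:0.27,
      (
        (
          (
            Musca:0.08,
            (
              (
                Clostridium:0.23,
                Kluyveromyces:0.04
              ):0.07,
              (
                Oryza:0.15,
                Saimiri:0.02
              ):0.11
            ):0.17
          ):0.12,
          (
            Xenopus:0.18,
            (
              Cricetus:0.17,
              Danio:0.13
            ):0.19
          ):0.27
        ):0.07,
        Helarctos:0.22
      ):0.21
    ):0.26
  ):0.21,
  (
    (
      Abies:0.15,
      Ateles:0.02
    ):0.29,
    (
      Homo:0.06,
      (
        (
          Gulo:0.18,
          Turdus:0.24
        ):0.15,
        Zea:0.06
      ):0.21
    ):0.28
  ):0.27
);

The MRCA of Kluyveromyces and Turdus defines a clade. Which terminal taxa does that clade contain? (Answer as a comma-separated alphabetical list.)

Tracing Kluyveromyces: it sits inside (Clostridium,Kluyveromyces).
Tracing Turdus: it sits inside (Gulo,Turdus).
The smallest clade enclosing both is the whole tree (their MRCA is the root), so the answer is all 20 tips in alphabetical order.

Abies, Ateles, Bombus, Camponotus, Cavia, Clostridium, Cricetus, Danio, Gulo, Helarctos, Homo, Kluyveromyces, Musca, Oryza, Saimiri, Tremarctos, Triticum, Turdus, Xenopus, Zea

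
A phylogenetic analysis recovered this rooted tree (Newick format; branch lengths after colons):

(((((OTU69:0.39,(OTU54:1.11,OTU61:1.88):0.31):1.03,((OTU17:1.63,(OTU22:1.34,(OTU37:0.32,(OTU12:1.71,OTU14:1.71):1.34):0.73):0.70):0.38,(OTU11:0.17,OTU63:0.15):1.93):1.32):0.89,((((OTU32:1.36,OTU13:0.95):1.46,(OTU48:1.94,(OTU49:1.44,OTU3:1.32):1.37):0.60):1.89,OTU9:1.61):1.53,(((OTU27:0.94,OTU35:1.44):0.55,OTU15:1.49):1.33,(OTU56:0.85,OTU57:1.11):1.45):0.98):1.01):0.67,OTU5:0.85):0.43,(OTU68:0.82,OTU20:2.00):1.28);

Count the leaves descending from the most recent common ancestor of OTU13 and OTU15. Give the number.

The MRCA of OTU13 and OTU15 is the node subtending ((((OTU32,OTU13),(OTU48,(OTU49,OTU3))),OTU9),(((OTU27,OTU35),OTU15),(OTU56,OTU57))).
That clade contains 11 terminal taxa: OTU13, OTU15, OTU27, OTU3, OTU32, OTU35, OTU48, OTU49, OTU56, OTU57, OTU9.

11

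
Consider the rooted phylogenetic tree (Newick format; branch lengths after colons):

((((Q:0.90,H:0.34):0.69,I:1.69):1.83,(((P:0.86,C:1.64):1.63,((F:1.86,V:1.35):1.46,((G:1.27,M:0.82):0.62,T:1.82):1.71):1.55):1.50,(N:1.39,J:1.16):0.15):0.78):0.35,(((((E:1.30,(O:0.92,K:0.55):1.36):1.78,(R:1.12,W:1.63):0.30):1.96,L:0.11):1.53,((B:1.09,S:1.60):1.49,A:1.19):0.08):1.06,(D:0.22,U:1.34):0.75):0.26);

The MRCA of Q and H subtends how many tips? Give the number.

The MRCA of Q and H is the node subtending (Q,H).
That clade contains 2 terminal taxa: H, Q.

2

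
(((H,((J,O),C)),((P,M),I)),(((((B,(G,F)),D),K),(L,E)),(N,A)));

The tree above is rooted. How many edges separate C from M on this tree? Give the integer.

The MRCA of C and M is the node subtending ((H,((J,O),C)),((P,M),I)).
From C up to that node: 3 branches. From M up to the same node: 3 branches. Total: 3 + 3 = 6.

6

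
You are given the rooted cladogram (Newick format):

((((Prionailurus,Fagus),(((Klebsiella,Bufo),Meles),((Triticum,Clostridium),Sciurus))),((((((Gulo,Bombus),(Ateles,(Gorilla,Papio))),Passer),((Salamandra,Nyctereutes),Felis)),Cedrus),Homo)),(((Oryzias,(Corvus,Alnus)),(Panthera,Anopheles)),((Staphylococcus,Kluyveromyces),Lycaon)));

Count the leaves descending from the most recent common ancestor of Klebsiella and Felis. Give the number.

The MRCA of Klebsiella and Felis is the node subtending (((Prionailurus,Fagus),(((Klebsiella,Bufo),Meles),((Triticum,Clostridium),Sciurus))),((((((Gulo,Bombus),(Ateles,(Gorilla,Papio))),Passer),((Salamandra,Nyctereutes),Felis)),Cedrus),Homo)).
That clade contains 19 terminal taxa: Ateles, Bombus, Bufo, Cedrus, Clostridium, Fagus, Felis, Gorilla, Gulo, Homo, Klebsiella, Meles, Nyctereutes, Papio, Passer, Prionailurus, Salamandra, Sciurus, Triticum.

19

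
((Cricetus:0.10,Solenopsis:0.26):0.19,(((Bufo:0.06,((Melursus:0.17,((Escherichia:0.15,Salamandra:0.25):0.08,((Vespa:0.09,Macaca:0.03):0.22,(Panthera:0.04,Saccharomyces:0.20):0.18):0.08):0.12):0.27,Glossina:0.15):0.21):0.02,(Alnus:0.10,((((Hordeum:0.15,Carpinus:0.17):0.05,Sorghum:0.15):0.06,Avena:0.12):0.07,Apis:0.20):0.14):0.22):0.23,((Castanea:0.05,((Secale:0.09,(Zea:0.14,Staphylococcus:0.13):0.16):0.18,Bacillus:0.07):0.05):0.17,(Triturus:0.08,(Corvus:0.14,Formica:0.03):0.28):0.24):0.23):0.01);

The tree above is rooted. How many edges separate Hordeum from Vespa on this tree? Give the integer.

13

The MRCA of Hordeum and Vespa is the node subtending ((Bufo,((Melursus,((Escherichia,Salamandra),((Vespa,Macaca),(Panthera,Saccharomyces)))),Glossina)),(Alnus,((((Hordeum,Carpinus),Sorghum),Avena),Apis))).
From Hordeum up to that node: 6 branches. From Vespa up to the same node: 7 branches. Total: 6 + 7 = 13.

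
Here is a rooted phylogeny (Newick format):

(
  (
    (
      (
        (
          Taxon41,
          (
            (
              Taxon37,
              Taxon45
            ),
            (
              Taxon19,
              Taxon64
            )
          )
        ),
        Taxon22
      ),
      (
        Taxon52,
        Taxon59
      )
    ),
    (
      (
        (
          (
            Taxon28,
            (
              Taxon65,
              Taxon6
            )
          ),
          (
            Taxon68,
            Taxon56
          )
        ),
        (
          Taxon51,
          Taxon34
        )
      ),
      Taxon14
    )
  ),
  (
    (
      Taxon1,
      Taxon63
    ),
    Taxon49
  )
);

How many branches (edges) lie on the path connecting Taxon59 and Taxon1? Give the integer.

7

The MRCA of Taxon59 and Taxon1 is the root of the tree.
From Taxon59 up to that node: 4 branches. From Taxon1 up to the same node: 3 branches. Total: 4 + 3 = 7.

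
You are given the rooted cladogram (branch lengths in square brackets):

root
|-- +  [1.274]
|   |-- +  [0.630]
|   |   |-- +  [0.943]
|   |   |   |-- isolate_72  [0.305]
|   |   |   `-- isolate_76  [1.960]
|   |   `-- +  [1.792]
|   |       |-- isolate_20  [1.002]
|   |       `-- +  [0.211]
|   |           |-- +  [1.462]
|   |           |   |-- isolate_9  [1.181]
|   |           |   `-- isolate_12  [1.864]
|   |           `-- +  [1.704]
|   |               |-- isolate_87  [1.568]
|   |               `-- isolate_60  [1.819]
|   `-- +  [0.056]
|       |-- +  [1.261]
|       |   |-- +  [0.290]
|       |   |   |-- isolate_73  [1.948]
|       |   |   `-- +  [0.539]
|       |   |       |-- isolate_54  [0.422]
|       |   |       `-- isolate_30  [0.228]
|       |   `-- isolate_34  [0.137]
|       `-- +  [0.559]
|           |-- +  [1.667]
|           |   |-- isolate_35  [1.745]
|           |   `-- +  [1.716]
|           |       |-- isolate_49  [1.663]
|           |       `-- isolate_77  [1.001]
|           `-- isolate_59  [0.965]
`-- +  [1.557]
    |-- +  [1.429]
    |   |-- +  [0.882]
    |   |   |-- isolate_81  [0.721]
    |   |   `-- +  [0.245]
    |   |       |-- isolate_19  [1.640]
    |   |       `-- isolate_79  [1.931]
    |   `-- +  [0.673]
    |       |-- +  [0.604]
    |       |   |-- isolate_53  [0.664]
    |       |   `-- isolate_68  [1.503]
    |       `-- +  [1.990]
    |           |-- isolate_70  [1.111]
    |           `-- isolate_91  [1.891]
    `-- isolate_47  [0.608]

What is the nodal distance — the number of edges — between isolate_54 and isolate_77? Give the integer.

8

The MRCA of isolate_54 and isolate_77 is the node subtending (((isolate_73,(isolate_54,isolate_30)),isolate_34),((isolate_35,(isolate_49,isolate_77)),isolate_59)).
From isolate_54 up to that node: 4 branches. From isolate_77 up to the same node: 4 branches. Total: 4 + 4 = 8.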